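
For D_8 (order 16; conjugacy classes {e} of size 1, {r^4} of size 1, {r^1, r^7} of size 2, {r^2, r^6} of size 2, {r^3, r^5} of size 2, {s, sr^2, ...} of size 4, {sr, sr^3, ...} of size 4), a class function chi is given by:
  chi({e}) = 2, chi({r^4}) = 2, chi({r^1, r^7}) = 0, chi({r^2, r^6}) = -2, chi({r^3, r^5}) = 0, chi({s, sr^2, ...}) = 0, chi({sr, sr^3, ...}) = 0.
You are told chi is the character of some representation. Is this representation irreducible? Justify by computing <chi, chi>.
Irreducible: <chi, chi> = 1.

Details: <chi, chi> = (1/|G|) sum_C |C| * |chi(C)|^2 = (1/16)[1*|2|^2 + 1*|2|^2 + 2*|0|^2 + 2*|-2|^2 + 2*|0|^2 + 4*|0|^2 + 4*|0|^2]
  = (1/16)[(4) + (4) + (0) + (8) + (0) + (0) + (0)] = 16/16 = 1.
A character is irreducible iff <chi, chi> = 1, so this representation is irreducible.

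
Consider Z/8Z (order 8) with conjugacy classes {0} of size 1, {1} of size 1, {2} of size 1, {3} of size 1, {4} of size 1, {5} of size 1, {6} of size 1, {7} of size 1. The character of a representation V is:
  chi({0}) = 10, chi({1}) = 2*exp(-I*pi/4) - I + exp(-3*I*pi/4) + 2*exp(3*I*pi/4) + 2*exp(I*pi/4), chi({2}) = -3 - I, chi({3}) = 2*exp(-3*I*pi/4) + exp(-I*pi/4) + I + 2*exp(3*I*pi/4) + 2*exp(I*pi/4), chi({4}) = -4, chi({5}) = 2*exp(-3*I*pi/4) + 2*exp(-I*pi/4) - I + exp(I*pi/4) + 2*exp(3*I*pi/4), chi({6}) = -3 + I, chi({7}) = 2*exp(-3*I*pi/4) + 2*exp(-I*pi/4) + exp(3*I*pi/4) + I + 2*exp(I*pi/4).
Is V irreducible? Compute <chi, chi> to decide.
Not irreducible (reducible): <chi, chi> = 18 > 1.

Explanation: <chi, chi> = (1/|G|) sum_C |C| * |chi(C)|^2 = (1/8)[1*|10|^2 + 1*|2*exp(-I*pi/4) - I + exp(-3*I*pi/4) + 2*exp(3*I*pi/4) + 2*exp(I*pi/4)|^2 + 1*|-3 - I|^2 + 1*|2*exp(-3*I*pi/4) + exp(-I*pi/4) + I + 2*exp(3*I*pi/4) + 2*exp(I*pi/4)|^2 + 1*|-4|^2 + 1*|2*exp(-3*I*pi/4) + 2*exp(-I*pi/4) - I + exp(I*pi/4) + 2*exp(3*I*pi/4)|^2 + 1*|-3 + I|^2 + 1*|2*exp(-3*I*pi/4) + 2*exp(-I*pi/4) + exp(3*I*pi/4) + I + 2*exp(I*pi/4)|^2]
  = (1/8)[(100) + (2 + exp(-3*I*pi/4) - exp(-I*pi/4)) + (10) + (2 - exp(3*I*pi/4) + exp(I*pi/4)) + (16) + (2 - exp(3*I*pi/4) + exp(I*pi/4)) + (10) + (2 + exp(-3*I*pi/4) - exp(-I*pi/4))] = 144/8 = 18.
(Exp terms are combined using exp(i*s)*conj(exp(i*t)) = exp(i*(s-t)), and sums of them are collapsed using the identity that for every m > 1 the m distinct m-th roots of unity sum to 0, e.g. 1 + exp(2*I*pi/3) + exp(-2*I*pi/3) = 0.)
A character is irreducible iff <chi, chi> = 1, so this representation is reducible.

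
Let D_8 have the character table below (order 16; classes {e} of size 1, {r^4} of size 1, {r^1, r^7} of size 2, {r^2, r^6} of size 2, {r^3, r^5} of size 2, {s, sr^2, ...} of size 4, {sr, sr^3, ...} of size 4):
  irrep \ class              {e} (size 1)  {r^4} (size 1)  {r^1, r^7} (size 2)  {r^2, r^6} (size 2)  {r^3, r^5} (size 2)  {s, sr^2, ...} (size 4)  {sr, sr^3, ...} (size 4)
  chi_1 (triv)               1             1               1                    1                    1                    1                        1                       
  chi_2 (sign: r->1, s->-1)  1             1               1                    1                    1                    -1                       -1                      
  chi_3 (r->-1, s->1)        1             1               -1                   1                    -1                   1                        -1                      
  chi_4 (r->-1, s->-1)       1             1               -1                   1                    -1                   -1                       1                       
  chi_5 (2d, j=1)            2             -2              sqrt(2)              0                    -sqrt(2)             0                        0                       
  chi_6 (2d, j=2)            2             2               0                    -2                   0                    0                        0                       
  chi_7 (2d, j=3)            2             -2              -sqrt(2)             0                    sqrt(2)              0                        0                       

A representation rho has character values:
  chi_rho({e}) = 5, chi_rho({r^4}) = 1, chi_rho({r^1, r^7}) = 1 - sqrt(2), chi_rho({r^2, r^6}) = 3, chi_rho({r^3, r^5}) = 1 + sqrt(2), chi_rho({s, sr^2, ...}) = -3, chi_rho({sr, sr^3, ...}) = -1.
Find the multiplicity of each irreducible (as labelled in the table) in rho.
Multiplicities: chi_1: 0, chi_2: 2, chi_3: 0, chi_4: 1, chi_5: 0, chi_6: 0, chi_7: 1.

Reasoning: Use <chi_rho, chi> = (1/|G|) sum_C |C| * chi_rho(C) * conj(chi(C)) with |G| = 16 for each irreducible chi in the table:
  <chi_rho, chi_1> = (1/16)[1*(5)*conj(1) + 1*(1)*conj(1) + 2*(1 - sqrt(2))*conj(1) + 2*(3)*conj(1) + 2*(1 + sqrt(2))*conj(1) + 4*(-3)*conj(1) + 4*(-1)*conj(1)]
      = (1/16)[(5) + (1) + (2 - 2*sqrt(2)) + (6) + (2 + 2*sqrt(2)) + (-12) + (-4)] = 0/16 = 0
  <chi_rho, chi_2> = (1/16)[1*(5)*conj(1) + 1*(1)*conj(1) + 2*(1 - sqrt(2))*conj(1) + 2*(3)*conj(1) + 2*(1 + sqrt(2))*conj(1) + 4*(-3)*conj(-1) + 4*(-1)*conj(-1)]
      = (1/16)[(5) + (1) + (2 - 2*sqrt(2)) + (6) + (2 + 2*sqrt(2)) + (12) + (4)] = 32/16 = 2
  <chi_rho, chi_3> = (1/16)[1*(5)*conj(1) + 1*(1)*conj(1) + 2*(1 - sqrt(2))*conj(-1) + 2*(3)*conj(1) + 2*(1 + sqrt(2))*conj(-1) + 4*(-3)*conj(1) + 4*(-1)*conj(-1)]
      = (1/16)[(5) + (1) + (-2 + 2*sqrt(2)) + (6) + (-2*sqrt(2) - 2) + (-12) + (4)] = 0/16 = 0
  <chi_rho, chi_4> = (1/16)[1*(5)*conj(1) + 1*(1)*conj(1) + 2*(1 - sqrt(2))*conj(-1) + 2*(3)*conj(1) + 2*(1 + sqrt(2))*conj(-1) + 4*(-3)*conj(-1) + 4*(-1)*conj(1)]
      = (1/16)[(5) + (1) + (-2 + 2*sqrt(2)) + (6) + (-2*sqrt(2) - 2) + (12) + (-4)] = 16/16 = 1
  <chi_rho, chi_5> = (1/16)[1*(5)*conj(2) + 1*(1)*conj(-2) + 2*(1 - sqrt(2))*conj(sqrt(2)) + 2*(3)*conj(0) + 2*(1 + sqrt(2))*conj(-sqrt(2)) + 4*(-3)*conj(0) + 4*(-1)*conj(0)]
      = (1/16)[(10) + (-2) + (-4 + 2*sqrt(2)) + (0) + (-4 - 2*sqrt(2)) + (0) + (0)] = 0/16 = 0
  <chi_rho, chi_6> = (1/16)[1*(5)*conj(2) + 1*(1)*conj(2) + 2*(1 - sqrt(2))*conj(0) + 2*(3)*conj(-2) + 2*(1 + sqrt(2))*conj(0) + 4*(-3)*conj(0) + 4*(-1)*conj(0)]
      = (1/16)[(10) + (2) + (0) + (-12) + (0) + (0) + (0)] = 0/16 = 0
  <chi_rho, chi_7> = (1/16)[1*(5)*conj(2) + 1*(1)*conj(-2) + 2*(1 - sqrt(2))*conj(-sqrt(2)) + 2*(3)*conj(0) + 2*(1 + sqrt(2))*conj(sqrt(2)) + 4*(-3)*conj(0) + 4*(-1)*conj(0)]
      = (1/16)[(10) + (-2) + (4 - 2*sqrt(2)) + (0) + (2*sqrt(2) + 4) + (0) + (0)] = 16/16 = 1
Dimension check: dim(rho) = sum (mult * dim) = 0*1 + 2*1 + 0*1 + 1*1 + 0*2 + 0*2 + 1*2 = 5 = chi_rho(e) = 5.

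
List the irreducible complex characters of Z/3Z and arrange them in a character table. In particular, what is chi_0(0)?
Character table of Z/3Z (irreps indexed chi_0,...,chi_2 with chi_k(m) = zeta_3^(k*m), zeta_3 = exp(2*pi*i/3)):
  irrep \ class  {0} (size 1)  {1} (size 1)    {2} (size 1)  
  chi_0          1             1               1             
  chi_1          1             exp(2*I*pi/3)   exp(-2*I*pi/3)
  chi_2          1             exp(-2*I*pi/3)  exp(2*I*pi/3) 

Spot check: chi_0(0) = zeta_3^(0*0) = zeta_3^0 = 1.

Explanation: Z/3Z is abelian, so all 3 irreducible complex representations are 1-dimensional. They are given by chi_k(m) = zeta_3^(k*m) for k = 0,...,2. Row orthogonality: sum_m chi_k(m) conj(chi_l(m)) = 3 * [k = l].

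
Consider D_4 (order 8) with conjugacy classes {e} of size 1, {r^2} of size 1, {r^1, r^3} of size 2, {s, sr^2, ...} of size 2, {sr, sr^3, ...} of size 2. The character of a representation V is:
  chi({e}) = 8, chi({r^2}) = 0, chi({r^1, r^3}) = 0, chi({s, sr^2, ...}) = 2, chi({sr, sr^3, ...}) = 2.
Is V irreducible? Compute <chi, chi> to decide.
Not irreducible (reducible): <chi, chi> = 10 > 1.

Argument: <chi, chi> = (1/|G|) sum_C |C| * |chi(C)|^2 = (1/8)[1*|8|^2 + 1*|0|^2 + 2*|0|^2 + 2*|2|^2 + 2*|2|^2]
  = (1/8)[(64) + (0) + (0) + (8) + (8)] = 80/8 = 10.
A character is irreducible iff <chi, chi> = 1, so this representation is reducible.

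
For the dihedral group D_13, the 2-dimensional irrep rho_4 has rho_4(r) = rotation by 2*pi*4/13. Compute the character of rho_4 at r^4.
chi_{rho_4}(r^4) = 2*cos(2*pi*4*4/13) = 2*cos(32*pi/13)

rho_4(r^4) is rotation by angle 2*pi*4*4/13, whose trace is 2*cos(2*pi*4*4/13) = 2*cos(32*pi/13).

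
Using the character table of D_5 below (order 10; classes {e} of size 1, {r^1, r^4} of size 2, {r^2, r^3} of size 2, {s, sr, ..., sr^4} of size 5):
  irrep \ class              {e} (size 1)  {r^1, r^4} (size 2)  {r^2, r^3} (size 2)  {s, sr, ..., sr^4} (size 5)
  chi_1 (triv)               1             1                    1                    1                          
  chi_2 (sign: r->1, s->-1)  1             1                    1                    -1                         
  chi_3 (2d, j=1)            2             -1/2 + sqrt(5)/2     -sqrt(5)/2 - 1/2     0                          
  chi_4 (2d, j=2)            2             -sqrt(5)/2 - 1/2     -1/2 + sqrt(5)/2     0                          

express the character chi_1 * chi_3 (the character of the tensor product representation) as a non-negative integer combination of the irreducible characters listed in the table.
chi_1 tensor chi_3 = chi_3 (all other irreducibles have multiplicity 0).

Working: The character of a tensor product is the pointwise product (chi_1 * chi_3)(C) = chi_1(C) * chi_3(C):
  {e}: (1)*(2), {r^1, r^4}: (1)*(-1/2 + sqrt(5)/2), {r^2, r^3}: (1)*(-sqrt(5)/2 - 1/2), {s, sr, ..., sr^4}: (1)*(0)
so (chi_1 * chi_3) takes values
  {e} -> 2, {r^1, r^4} -> -1/2 + sqrt(5)/2, {r^2, r^3} -> -sqrt(5)/2 - 1/2, {s, sr, ..., sr^4} -> 0.
Now take the inner product of this character with each irreducible chi from the table, <chi_1*chi_3, chi> = (1/10) sum_C |C| (chi_1*chi_3)(C) conj(chi(C)):
  <chi_1*chi_3, chi_1> = (1/10)[1*(2)*conj(1) + 2*(-1/2 + sqrt(5)/2)*conj(1) + 2*(-sqrt(5)/2 - 1/2)*conj(1) + 5*(0)*conj(1)]
      = (1/10)[(2) + (-1 + sqrt(5)) + (-sqrt(5) - 1) + (0)] = 0/10 = 0
  <chi_1*chi_3, chi_2> = (1/10)[1*(2)*conj(1) + 2*(-1/2 + sqrt(5)/2)*conj(1) + 2*(-sqrt(5)/2 - 1/2)*conj(1) + 5*(0)*conj(-1)]
      = (1/10)[(2) + (-1 + sqrt(5)) + (-sqrt(5) - 1) + (0)] = 0/10 = 0
  <chi_1*chi_3, chi_3> = (1/10)[1*(2)*conj(2) + 2*(-1/2 + sqrt(5)/2)*conj(-1/2 + sqrt(5)/2) + 2*(-sqrt(5)/2 - 1/2)*conj(-sqrt(5)/2 - 1/2) + 5*(0)*conj(0)]
      = (1/10)[(4) + (3 - sqrt(5)) + (sqrt(5) + 3) + (0)] = 10/10 = 1
  <chi_1*chi_3, chi_4> = (1/10)[1*(2)*conj(2) + 2*(-1/2 + sqrt(5)/2)*conj(-sqrt(5)/2 - 1/2) + 2*(-sqrt(5)/2 - 1/2)*conj(-1/2 + sqrt(5)/2) + 5*(0)*conj(0)]
      = (1/10)[(4) + (-2) + (-2) + (0)] = 0/10 = 0
Hence the multiplicities are chi_3: 1. Dimension check: dim(chi_1)*dim(chi_3) = 1*2 = 2 and sum (mult * dim) = 1*2 = 2.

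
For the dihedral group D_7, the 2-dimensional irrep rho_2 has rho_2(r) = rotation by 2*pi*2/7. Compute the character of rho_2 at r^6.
chi_{rho_2}(r^6) = 2*cos(2*pi*2*6/7) = -2*cos(3*pi/7)

Derivation: rho_2(r^6) is rotation by angle 2*pi*2*6/7, whose trace is 2*cos(2*pi*2*6/7) = -2*cos(3*pi/7).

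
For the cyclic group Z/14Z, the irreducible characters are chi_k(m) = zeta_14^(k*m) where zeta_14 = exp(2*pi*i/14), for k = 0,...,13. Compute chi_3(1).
chi_3(1) = zeta_14^3 = exp(3*I*pi/7)

Derivation: chi_3(1) = zeta_14^(3*1) = zeta_14^3. Since zeta_14^14 = 1, this equals zeta_14^3 = exp(2*pi*i*3/14) = exp(3*I*pi/7).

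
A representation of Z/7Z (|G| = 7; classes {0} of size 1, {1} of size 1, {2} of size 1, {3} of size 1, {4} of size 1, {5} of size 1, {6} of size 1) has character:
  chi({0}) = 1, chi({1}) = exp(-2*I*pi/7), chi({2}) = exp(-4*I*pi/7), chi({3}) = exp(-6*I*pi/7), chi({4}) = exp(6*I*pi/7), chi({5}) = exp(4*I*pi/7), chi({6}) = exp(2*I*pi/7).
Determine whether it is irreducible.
Irreducible: <chi, chi> = 1.

Explanation: <chi, chi> = (1/|G|) sum_C |C| * |chi(C)|^2 = (1/7)[1*|1|^2 + 1*|exp(-2*I*pi/7)|^2 + 1*|exp(-4*I*pi/7)|^2 + 1*|exp(-6*I*pi/7)|^2 + 1*|exp(6*I*pi/7)|^2 + 1*|exp(4*I*pi/7)|^2 + 1*|exp(2*I*pi/7)|^2]
  = (1/7)[(1) + (1) + (1) + (1) + (1) + (1) + (1)] = 7/7 = 1.
(Exp terms are combined using exp(i*s)*conj(exp(i*t)) = exp(i*(s-t)), and sums of them are collapsed using the identity that for every m > 1 the m distinct m-th roots of unity sum to 0, e.g. 1 + exp(2*I*pi/3) + exp(-2*I*pi/3) = 0.)
A character is irreducible iff <chi, chi> = 1, so this representation is irreducible.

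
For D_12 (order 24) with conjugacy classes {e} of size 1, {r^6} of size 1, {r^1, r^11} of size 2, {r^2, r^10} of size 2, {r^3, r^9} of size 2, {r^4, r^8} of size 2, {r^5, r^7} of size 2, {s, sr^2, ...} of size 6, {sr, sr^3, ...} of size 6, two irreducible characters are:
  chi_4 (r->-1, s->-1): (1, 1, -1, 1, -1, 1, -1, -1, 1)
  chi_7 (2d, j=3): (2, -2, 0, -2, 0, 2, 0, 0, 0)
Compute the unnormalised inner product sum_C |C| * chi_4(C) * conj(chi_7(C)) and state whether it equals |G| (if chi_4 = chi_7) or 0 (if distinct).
Sum = 0; so <chi_4, chi_7> = 0 (distinct irreducibles are orthogonal).

Details: Compute term by term over conjugacy classes (|C| * chi_4(C) * conj(chi_7(C))):
  1*(1)*conj(2) + 1*(1)*conj(-2) + 2*(-1)*conj(0) + 2*(1)*conj(-2) + 2*(-1)*conj(0) + 2*(1)*conj(2) + 2*(-1)*conj(0) + 6*(-1)*conj(0) + 6*(1)*conj(0)
  = (2) + (-2) + (0) + (-4) + (0) + (4) + (0) + (0) + (0)
  = 0.
Dividing by |G| = 24 gives 0/24 = 0, matching the row-orthogonality relation <chi_4, chi_7> = [chi_4 = chi_7].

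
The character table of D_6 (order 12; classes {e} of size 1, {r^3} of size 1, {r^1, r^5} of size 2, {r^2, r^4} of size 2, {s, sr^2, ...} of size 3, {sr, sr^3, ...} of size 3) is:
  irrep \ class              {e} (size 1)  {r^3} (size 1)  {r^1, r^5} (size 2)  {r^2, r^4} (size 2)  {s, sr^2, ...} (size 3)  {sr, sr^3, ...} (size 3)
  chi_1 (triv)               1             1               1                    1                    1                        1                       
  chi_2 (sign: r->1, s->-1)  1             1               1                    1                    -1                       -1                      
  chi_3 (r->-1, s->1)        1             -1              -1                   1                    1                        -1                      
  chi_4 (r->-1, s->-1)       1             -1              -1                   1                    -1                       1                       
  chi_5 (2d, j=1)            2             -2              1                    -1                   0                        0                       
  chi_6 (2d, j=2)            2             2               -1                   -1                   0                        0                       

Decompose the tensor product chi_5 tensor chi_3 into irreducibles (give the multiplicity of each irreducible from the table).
chi_5 tensor chi_3 = chi_6 (all other irreducibles have multiplicity 0).

Justification: The character of a tensor product is the pointwise product (chi_5 * chi_3)(C) = chi_5(C) * chi_3(C):
  {e}: (2)*(1), {r^3}: (-2)*(-1), {r^1, r^5}: (1)*(-1), {r^2, r^4}: (-1)*(1), {s, sr^2, ...}: (0)*(1), {sr, sr^3, ...}: (0)*(-1)
so (chi_5 * chi_3) takes values
  {e} -> 2, {r^3} -> 2, {r^1, r^5} -> -1, {r^2, r^4} -> -1, {s, sr^2, ...} -> 0, {sr, sr^3, ...} -> 0.
Now take the inner product of this character with each irreducible chi from the table, <chi_5*chi_3, chi> = (1/12) sum_C |C| (chi_5*chi_3)(C) conj(chi(C)):
  <chi_5*chi_3, chi_1> = (1/12)[1*(2)*conj(1) + 1*(2)*conj(1) + 2*(-1)*conj(1) + 2*(-1)*conj(1) + 3*(0)*conj(1) + 3*(0)*conj(1)]
      = (1/12)[(2) + (2) + (-2) + (-2) + (0) + (0)] = 0/12 = 0
  <chi_5*chi_3, chi_2> = (1/12)[1*(2)*conj(1) + 1*(2)*conj(1) + 2*(-1)*conj(1) + 2*(-1)*conj(1) + 3*(0)*conj(-1) + 3*(0)*conj(-1)]
      = (1/12)[(2) + (2) + (-2) + (-2) + (0) + (0)] = 0/12 = 0
  <chi_5*chi_3, chi_3> = (1/12)[1*(2)*conj(1) + 1*(2)*conj(-1) + 2*(-1)*conj(-1) + 2*(-1)*conj(1) + 3*(0)*conj(1) + 3*(0)*conj(-1)]
      = (1/12)[(2) + (-2) + (2) + (-2) + (0) + (0)] = 0/12 = 0
  <chi_5*chi_3, chi_4> = (1/12)[1*(2)*conj(1) + 1*(2)*conj(-1) + 2*(-1)*conj(-1) + 2*(-1)*conj(1) + 3*(0)*conj(-1) + 3*(0)*conj(1)]
      = (1/12)[(2) + (-2) + (2) + (-2) + (0) + (0)] = 0/12 = 0
  <chi_5*chi_3, chi_5> = (1/12)[1*(2)*conj(2) + 1*(2)*conj(-2) + 2*(-1)*conj(1) + 2*(-1)*conj(-1) + 3*(0)*conj(0) + 3*(0)*conj(0)]
      = (1/12)[(4) + (-4) + (-2) + (2) + (0) + (0)] = 0/12 = 0
  <chi_5*chi_3, chi_6> = (1/12)[1*(2)*conj(2) + 1*(2)*conj(2) + 2*(-1)*conj(-1) + 2*(-1)*conj(-1) + 3*(0)*conj(0) + 3*(0)*conj(0)]
      = (1/12)[(4) + (4) + (2) + (2) + (0) + (0)] = 12/12 = 1
Hence the multiplicities are chi_6: 1. Dimension check: dim(chi_5)*dim(chi_3) = 2*1 = 2 and sum (mult * dim) = 1*2 = 2.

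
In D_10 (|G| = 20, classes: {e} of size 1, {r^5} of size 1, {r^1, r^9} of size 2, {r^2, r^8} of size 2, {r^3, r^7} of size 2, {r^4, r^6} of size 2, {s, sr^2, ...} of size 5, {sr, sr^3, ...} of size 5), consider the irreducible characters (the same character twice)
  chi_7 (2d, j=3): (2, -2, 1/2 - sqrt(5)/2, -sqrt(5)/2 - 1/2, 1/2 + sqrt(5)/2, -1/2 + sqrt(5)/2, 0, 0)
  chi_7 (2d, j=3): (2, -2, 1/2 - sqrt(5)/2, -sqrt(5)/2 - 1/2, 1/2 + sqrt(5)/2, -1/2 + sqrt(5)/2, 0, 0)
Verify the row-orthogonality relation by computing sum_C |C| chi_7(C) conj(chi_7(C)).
Sum = 20 = |G| = 20; so <chi_7, chi_7> = 1 (norm-1 confirms irreducibility).

Reasoning: Compute term by term over conjugacy classes (|C| * chi_7(C) * conj(chi_7(C))):
  1*(2)*conj(2) + 1*(-2)*conj(-2) + 2*(1/2 - sqrt(5)/2)*conj(1/2 - sqrt(5)/2) + 2*(-sqrt(5)/2 - 1/2)*conj(-sqrt(5)/2 - 1/2) + 2*(1/2 + sqrt(5)/2)*conj(1/2 + sqrt(5)/2) + 2*(-1/2 + sqrt(5)/2)*conj(-1/2 + sqrt(5)/2) + 5*(0)*conj(0) + 5*(0)*conj(0)
  = (4) + (4) + (3 - sqrt(5)) + (sqrt(5) + 3) + (sqrt(5) + 3) + (3 - sqrt(5)) + (0) + (0)
  = 20.
Dividing by |G| = 20 gives 20/20 = 1, matching the row-orthogonality relation <chi_7, chi_7> = [chi_7 = chi_7].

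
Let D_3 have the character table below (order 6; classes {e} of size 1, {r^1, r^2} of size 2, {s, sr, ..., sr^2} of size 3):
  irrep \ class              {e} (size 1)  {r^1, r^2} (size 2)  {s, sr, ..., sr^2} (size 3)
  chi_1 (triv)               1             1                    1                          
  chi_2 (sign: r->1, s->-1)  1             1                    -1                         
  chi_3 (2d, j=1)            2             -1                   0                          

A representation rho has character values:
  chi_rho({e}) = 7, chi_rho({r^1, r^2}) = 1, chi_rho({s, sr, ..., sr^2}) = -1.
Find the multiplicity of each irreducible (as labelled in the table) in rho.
Multiplicities: chi_1: 1, chi_2: 2, chi_3: 2.

Use <chi_rho, chi> = (1/|G|) sum_C |C| * chi_rho(C) * conj(chi(C)) with |G| = 6 for each irreducible chi in the table:
  <chi_rho, chi_1> = (1/6)[1*(7)*conj(1) + 2*(1)*conj(1) + 3*(-1)*conj(1)]
      = (1/6)[(7) + (2) + (-3)] = 6/6 = 1
  <chi_rho, chi_2> = (1/6)[1*(7)*conj(1) + 2*(1)*conj(1) + 3*(-1)*conj(-1)]
      = (1/6)[(7) + (2) + (3)] = 12/6 = 2
  <chi_rho, chi_3> = (1/6)[1*(7)*conj(2) + 2*(1)*conj(-1) + 3*(-1)*conj(0)]
      = (1/6)[(14) + (-2) + (0)] = 12/6 = 2
Dimension check: dim(rho) = sum (mult * dim) = 1*1 + 2*1 + 2*2 = 7 = chi_rho(e) = 7.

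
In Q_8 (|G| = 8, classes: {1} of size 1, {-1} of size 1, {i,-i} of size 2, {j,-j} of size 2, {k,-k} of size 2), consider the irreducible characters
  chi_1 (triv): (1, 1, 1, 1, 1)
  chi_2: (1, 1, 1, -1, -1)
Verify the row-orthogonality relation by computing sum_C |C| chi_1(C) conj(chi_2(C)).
Sum = 0; so <chi_1, chi_2> = 0 (distinct irreducibles are orthogonal).

Reasoning: Compute term by term over conjugacy classes (|C| * chi_1(C) * conj(chi_2(C))):
  1*(1)*conj(1) + 1*(1)*conj(1) + 2*(1)*conj(1) + 2*(1)*conj(-1) + 2*(1)*conj(-1)
  = (1) + (1) + (2) + (-2) + (-2)
  = 0.
Dividing by |G| = 8 gives 0/8 = 0, matching the row-orthogonality relation <chi_1, chi_2> = [chi_1 = chi_2].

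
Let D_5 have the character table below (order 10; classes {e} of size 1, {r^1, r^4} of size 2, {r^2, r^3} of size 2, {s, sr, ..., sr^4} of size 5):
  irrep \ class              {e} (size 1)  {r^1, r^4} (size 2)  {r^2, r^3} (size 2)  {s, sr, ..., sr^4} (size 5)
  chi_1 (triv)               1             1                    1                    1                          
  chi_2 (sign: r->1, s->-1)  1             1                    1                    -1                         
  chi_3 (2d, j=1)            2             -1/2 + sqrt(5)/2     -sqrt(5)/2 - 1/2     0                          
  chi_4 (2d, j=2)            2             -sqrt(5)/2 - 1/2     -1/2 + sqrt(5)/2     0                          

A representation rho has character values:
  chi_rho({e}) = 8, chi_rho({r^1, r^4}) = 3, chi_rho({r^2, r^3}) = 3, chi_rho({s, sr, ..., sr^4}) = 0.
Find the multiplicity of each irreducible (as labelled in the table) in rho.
Multiplicities: chi_1: 2, chi_2: 2, chi_3: 1, chi_4: 1.

Justification: Use <chi_rho, chi> = (1/|G|) sum_C |C| * chi_rho(C) * conj(chi(C)) with |G| = 10 for each irreducible chi in the table:
  <chi_rho, chi_1> = (1/10)[1*(8)*conj(1) + 2*(3)*conj(1) + 2*(3)*conj(1) + 5*(0)*conj(1)]
      = (1/10)[(8) + (6) + (6) + (0)] = 20/10 = 2
  <chi_rho, chi_2> = (1/10)[1*(8)*conj(1) + 2*(3)*conj(1) + 2*(3)*conj(1) + 5*(0)*conj(-1)]
      = (1/10)[(8) + (6) + (6) + (0)] = 20/10 = 2
  <chi_rho, chi_3> = (1/10)[1*(8)*conj(2) + 2*(3)*conj(-1/2 + sqrt(5)/2) + 2*(3)*conj(-sqrt(5)/2 - 1/2) + 5*(0)*conj(0)]
      = (1/10)[(16) + (-3 + 3*sqrt(5)) + (-3*sqrt(5) - 3) + (0)] = 10/10 = 1
  <chi_rho, chi_4> = (1/10)[1*(8)*conj(2) + 2*(3)*conj(-sqrt(5)/2 - 1/2) + 2*(3)*conj(-1/2 + sqrt(5)/2) + 5*(0)*conj(0)]
      = (1/10)[(16) + (-3*sqrt(5) - 3) + (-3 + 3*sqrt(5)) + (0)] = 10/10 = 1
Dimension check: dim(rho) = sum (mult * dim) = 2*1 + 2*1 + 1*2 + 1*2 = 8 = chi_rho(e) = 8.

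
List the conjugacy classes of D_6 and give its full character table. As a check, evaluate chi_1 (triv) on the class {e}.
Conjugacy classes: {e} of size 1, {r^3} of size 1, {r^1, r^5} of size 2, {r^2, r^4} of size 2, {s, sr^2, ...} of size 3, {sr, sr^3, ...} of size 3.
Character table:
  irrep \ class              {e} (size 1)  {r^3} (size 1)  {r^1, r^5} (size 2)  {r^2, r^4} (size 2)  {s, sr^2, ...} (size 3)  {sr, sr^3, ...} (size 3)
  chi_1 (triv)               1             1               1                    1                    1                        1                       
  chi_2 (sign: r->1, s->-1)  1             1               1                    1                    -1                       -1                      
  chi_3 (r->-1, s->1)        1             -1              -1                   1                    1                        -1                      
  chi_4 (r->-1, s->-1)       1             -1              -1                   1                    -1                       1                       
  chi_5 (2d, j=1)            2             -2              1                    -1                   0                        0                       
  chi_6 (2d, j=2)            2             2               -1                   -1                   0                        0                       

Spot check: chi_1 (triv) on {e} = 1.

Justification: D_6 has order 2*6 = 12 with 6 conjugacy classes, hence 6 irreducibles. Sum of squared dims 1 + 1 + 1 + 1 + 4 + 4 = 12 = |G|. Linear characters come from the abelianisation; the 2-dimensional irreps have character r^k -> 2*cos(2*pi*j*k/6), reflections -> 0.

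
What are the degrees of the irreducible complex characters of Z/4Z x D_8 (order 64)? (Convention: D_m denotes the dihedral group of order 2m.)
Dimensions: 1, 1, 1, 1, 1, 1, 1, 1, 1, 1, 1, 1, 1, 1, 1, 1, 2, 2, 2, 2, 2, 2, 2, 2, 2, 2, 2, 2

Reasoning: There are 28 irreducibles (= number of conjugacy classes). Their dimensions d_i satisfy sum d_i^2 = |G| = 64: 1 + 1 + 1 + 1 + 1 + 1 + 1 + 1 + 1 + 1 + 1 + 1 + 1 + 1 + 1 + 1 + 4 + 4 + 4 + 4 + 4 + 4 + 4 + 4 + 4 + 4 + 4 + 4 = 64. (For the product with Z/4Z: each of the 4 1-dim characters of Z/4Z tensors with each irrep of D_8, giving 4 copies of each D_8-dimension.)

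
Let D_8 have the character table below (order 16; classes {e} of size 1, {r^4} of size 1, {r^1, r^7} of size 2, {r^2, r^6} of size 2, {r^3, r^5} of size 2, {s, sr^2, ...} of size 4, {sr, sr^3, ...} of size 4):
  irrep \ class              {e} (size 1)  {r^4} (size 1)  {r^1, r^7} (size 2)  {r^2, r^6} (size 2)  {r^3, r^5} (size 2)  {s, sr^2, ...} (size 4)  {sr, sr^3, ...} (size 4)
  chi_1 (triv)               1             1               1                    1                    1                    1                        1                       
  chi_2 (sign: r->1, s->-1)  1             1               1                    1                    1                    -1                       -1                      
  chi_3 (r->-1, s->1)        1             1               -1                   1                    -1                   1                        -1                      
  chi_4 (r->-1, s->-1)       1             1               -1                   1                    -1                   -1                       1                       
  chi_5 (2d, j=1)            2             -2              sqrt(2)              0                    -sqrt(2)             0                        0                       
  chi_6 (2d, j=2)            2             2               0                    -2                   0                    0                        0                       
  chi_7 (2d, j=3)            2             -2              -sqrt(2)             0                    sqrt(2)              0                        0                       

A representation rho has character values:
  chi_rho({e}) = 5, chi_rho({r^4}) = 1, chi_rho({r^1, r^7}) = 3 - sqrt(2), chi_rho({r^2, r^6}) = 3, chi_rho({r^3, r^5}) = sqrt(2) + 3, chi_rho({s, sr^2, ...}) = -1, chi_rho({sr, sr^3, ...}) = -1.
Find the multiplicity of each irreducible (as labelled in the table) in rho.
Multiplicities: chi_1: 1, chi_2: 2, chi_3: 0, chi_4: 0, chi_5: 0, chi_6: 0, chi_7: 1.

Explanation: Use <chi_rho, chi> = (1/|G|) sum_C |C| * chi_rho(C) * conj(chi(C)) with |G| = 16 for each irreducible chi in the table:
  <chi_rho, chi_1> = (1/16)[1*(5)*conj(1) + 1*(1)*conj(1) + 2*(3 - sqrt(2))*conj(1) + 2*(3)*conj(1) + 2*(sqrt(2) + 3)*conj(1) + 4*(-1)*conj(1) + 4*(-1)*conj(1)]
      = (1/16)[(5) + (1) + (6 - 2*sqrt(2)) + (6) + (2*sqrt(2) + 6) + (-4) + (-4)] = 16/16 = 1
  <chi_rho, chi_2> = (1/16)[1*(5)*conj(1) + 1*(1)*conj(1) + 2*(3 - sqrt(2))*conj(1) + 2*(3)*conj(1) + 2*(sqrt(2) + 3)*conj(1) + 4*(-1)*conj(-1) + 4*(-1)*conj(-1)]
      = (1/16)[(5) + (1) + (6 - 2*sqrt(2)) + (6) + (2*sqrt(2) + 6) + (4) + (4)] = 32/16 = 2
  <chi_rho, chi_3> = (1/16)[1*(5)*conj(1) + 1*(1)*conj(1) + 2*(3 - sqrt(2))*conj(-1) + 2*(3)*conj(1) + 2*(sqrt(2) + 3)*conj(-1) + 4*(-1)*conj(1) + 4*(-1)*conj(-1)]
      = (1/16)[(5) + (1) + (-6 + 2*sqrt(2)) + (6) + (-6 - 2*sqrt(2)) + (-4) + (4)] = 0/16 = 0
  <chi_rho, chi_4> = (1/16)[1*(5)*conj(1) + 1*(1)*conj(1) + 2*(3 - sqrt(2))*conj(-1) + 2*(3)*conj(1) + 2*(sqrt(2) + 3)*conj(-1) + 4*(-1)*conj(-1) + 4*(-1)*conj(1)]
      = (1/16)[(5) + (1) + (-6 + 2*sqrt(2)) + (6) + (-6 - 2*sqrt(2)) + (4) + (-4)] = 0/16 = 0
  <chi_rho, chi_5> = (1/16)[1*(5)*conj(2) + 1*(1)*conj(-2) + 2*(3 - sqrt(2))*conj(sqrt(2)) + 2*(3)*conj(0) + 2*(sqrt(2) + 3)*conj(-sqrt(2)) + 4*(-1)*conj(0) + 4*(-1)*conj(0)]
      = (1/16)[(10) + (-2) + (-4 + 6*sqrt(2)) + (0) + (-6*sqrt(2) - 4) + (0) + (0)] = 0/16 = 0
  <chi_rho, chi_6> = (1/16)[1*(5)*conj(2) + 1*(1)*conj(2) + 2*(3 - sqrt(2))*conj(0) + 2*(3)*conj(-2) + 2*(sqrt(2) + 3)*conj(0) + 4*(-1)*conj(0) + 4*(-1)*conj(0)]
      = (1/16)[(10) + (2) + (0) + (-12) + (0) + (0) + (0)] = 0/16 = 0
  <chi_rho, chi_7> = (1/16)[1*(5)*conj(2) + 1*(1)*conj(-2) + 2*(3 - sqrt(2))*conj(-sqrt(2)) + 2*(3)*conj(0) + 2*(sqrt(2) + 3)*conj(sqrt(2)) + 4*(-1)*conj(0) + 4*(-1)*conj(0)]
      = (1/16)[(10) + (-2) + (4 - 6*sqrt(2)) + (0) + (4 + 6*sqrt(2)) + (0) + (0)] = 16/16 = 1
Dimension check: dim(rho) = sum (mult * dim) = 1*1 + 2*1 + 0*1 + 0*1 + 0*2 + 0*2 + 1*2 = 5 = chi_rho(e) = 5.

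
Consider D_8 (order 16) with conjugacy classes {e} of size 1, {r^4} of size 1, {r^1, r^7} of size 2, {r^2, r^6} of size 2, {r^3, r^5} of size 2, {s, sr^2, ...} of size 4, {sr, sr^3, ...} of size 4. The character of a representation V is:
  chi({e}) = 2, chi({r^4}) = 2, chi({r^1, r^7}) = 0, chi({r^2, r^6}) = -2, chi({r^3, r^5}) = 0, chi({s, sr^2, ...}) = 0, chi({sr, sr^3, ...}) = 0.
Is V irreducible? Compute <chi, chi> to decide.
Irreducible: <chi, chi> = 1.

Justification: <chi, chi> = (1/|G|) sum_C |C| * |chi(C)|^2 = (1/16)[1*|2|^2 + 1*|2|^2 + 2*|0|^2 + 2*|-2|^2 + 2*|0|^2 + 4*|0|^2 + 4*|0|^2]
  = (1/16)[(4) + (4) + (0) + (8) + (0) + (0) + (0)] = 16/16 = 1.
A character is irreducible iff <chi, chi> = 1, so this representation is irreducible.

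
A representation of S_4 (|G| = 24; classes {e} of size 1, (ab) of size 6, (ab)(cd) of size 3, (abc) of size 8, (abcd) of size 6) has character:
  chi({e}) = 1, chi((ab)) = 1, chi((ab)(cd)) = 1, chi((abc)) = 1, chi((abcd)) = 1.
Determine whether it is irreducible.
Irreducible: <chi, chi> = 1.

Details: <chi, chi> = (1/|G|) sum_C |C| * |chi(C)|^2 = (1/24)[1*|1|^2 + 6*|1|^2 + 3*|1|^2 + 8*|1|^2 + 6*|1|^2]
  = (1/24)[(1) + (6) + (3) + (8) + (6)] = 24/24 = 1.
A character is irreducible iff <chi, chi> = 1, so this representation is irreducible.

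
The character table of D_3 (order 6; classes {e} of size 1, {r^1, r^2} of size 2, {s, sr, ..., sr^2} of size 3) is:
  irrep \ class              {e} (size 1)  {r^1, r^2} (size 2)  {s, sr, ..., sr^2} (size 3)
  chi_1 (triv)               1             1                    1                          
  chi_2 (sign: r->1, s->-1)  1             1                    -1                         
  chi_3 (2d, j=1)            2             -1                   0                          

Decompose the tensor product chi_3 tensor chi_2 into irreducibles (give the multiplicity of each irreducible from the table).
chi_3 tensor chi_2 = chi_3 (all other irreducibles have multiplicity 0).

Why: The character of a tensor product is the pointwise product (chi_3 * chi_2)(C) = chi_3(C) * chi_2(C):
  {e}: (2)*(1), {r^1, r^2}: (-1)*(1), {s, sr, ..., sr^2}: (0)*(-1)
so (chi_3 * chi_2) takes values
  {e} -> 2, {r^1, r^2} -> -1, {s, sr, ..., sr^2} -> 0.
Now take the inner product of this character with each irreducible chi from the table, <chi_3*chi_2, chi> = (1/6) sum_C |C| (chi_3*chi_2)(C) conj(chi(C)):
  <chi_3*chi_2, chi_1> = (1/6)[1*(2)*conj(1) + 2*(-1)*conj(1) + 3*(0)*conj(1)]
      = (1/6)[(2) + (-2) + (0)] = 0/6 = 0
  <chi_3*chi_2, chi_2> = (1/6)[1*(2)*conj(1) + 2*(-1)*conj(1) + 3*(0)*conj(-1)]
      = (1/6)[(2) + (-2) + (0)] = 0/6 = 0
  <chi_3*chi_2, chi_3> = (1/6)[1*(2)*conj(2) + 2*(-1)*conj(-1) + 3*(0)*conj(0)]
      = (1/6)[(4) + (2) + (0)] = 6/6 = 1
Hence the multiplicities are chi_3: 1. Dimension check: dim(chi_3)*dim(chi_2) = 2*1 = 2 and sum (mult * dim) = 1*2 = 2.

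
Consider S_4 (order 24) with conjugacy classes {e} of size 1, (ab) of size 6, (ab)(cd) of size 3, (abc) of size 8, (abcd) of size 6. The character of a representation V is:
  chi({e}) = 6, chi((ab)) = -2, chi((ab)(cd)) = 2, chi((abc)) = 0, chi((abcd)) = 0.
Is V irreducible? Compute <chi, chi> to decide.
Not irreducible (reducible): <chi, chi> = 3 > 1.

<chi, chi> = (1/|G|) sum_C |C| * |chi(C)|^2 = (1/24)[1*|6|^2 + 6*|-2|^2 + 3*|2|^2 + 8*|0|^2 + 6*|0|^2]
  = (1/24)[(36) + (24) + (12) + (0) + (0)] = 72/24 = 3.
A character is irreducible iff <chi, chi> = 1, so this representation is reducible.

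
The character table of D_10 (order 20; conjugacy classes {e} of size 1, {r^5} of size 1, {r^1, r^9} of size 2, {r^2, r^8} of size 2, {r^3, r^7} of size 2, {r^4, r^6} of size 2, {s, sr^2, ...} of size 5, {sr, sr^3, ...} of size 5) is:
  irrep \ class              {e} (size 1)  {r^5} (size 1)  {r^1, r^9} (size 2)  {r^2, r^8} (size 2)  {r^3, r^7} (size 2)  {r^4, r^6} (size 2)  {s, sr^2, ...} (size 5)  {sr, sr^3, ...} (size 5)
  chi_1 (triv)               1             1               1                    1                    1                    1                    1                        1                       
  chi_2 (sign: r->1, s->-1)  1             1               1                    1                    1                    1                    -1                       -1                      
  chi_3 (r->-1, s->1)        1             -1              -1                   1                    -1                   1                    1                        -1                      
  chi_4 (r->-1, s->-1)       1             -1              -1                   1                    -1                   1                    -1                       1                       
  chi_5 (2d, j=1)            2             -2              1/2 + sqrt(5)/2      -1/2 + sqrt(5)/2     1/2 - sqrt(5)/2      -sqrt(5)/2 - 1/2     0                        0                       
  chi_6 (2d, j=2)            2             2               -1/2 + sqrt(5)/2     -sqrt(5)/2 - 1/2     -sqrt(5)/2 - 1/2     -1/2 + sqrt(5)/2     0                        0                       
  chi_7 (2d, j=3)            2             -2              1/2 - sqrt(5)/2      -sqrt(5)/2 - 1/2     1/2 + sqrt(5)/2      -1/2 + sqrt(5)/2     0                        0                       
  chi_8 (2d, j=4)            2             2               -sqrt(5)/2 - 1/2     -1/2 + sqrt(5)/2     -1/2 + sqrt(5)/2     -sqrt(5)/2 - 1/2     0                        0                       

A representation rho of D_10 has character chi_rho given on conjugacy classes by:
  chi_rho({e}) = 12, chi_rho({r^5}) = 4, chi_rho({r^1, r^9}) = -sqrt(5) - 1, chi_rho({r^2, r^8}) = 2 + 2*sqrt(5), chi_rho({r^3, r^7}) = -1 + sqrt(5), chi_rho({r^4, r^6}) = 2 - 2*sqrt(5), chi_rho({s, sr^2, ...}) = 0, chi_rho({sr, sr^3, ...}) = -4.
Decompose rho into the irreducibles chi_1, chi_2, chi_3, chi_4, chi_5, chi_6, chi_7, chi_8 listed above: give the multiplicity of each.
Multiplicities: chi_1: 0, chi_2: 2, chi_3: 2, chi_4: 0, chi_5: 1, chi_6: 0, chi_7: 0, chi_8: 3.

Why: Use <chi_rho, chi> = (1/|G|) sum_C |C| * chi_rho(C) * conj(chi(C)) with |G| = 20 for each irreducible chi in the table:
  <chi_rho, chi_1> = (1/20)[1*(12)*conj(1) + 1*(4)*conj(1) + 2*(-sqrt(5) - 1)*conj(1) + 2*(2 + 2*sqrt(5))*conj(1) + 2*(-1 + sqrt(5))*conj(1) + 2*(2 - 2*sqrt(5))*conj(1) + 5*(0)*conj(1) + 5*(-4)*conj(1)]
      = (1/20)[(12) + (4) + (-2*sqrt(5) - 2) + (4 + 4*sqrt(5)) + (-2 + 2*sqrt(5)) + (4 - 4*sqrt(5)) + (0) + (-20)] = 0/20 = 0
  <chi_rho, chi_2> = (1/20)[1*(12)*conj(1) + 1*(4)*conj(1) + 2*(-sqrt(5) - 1)*conj(1) + 2*(2 + 2*sqrt(5))*conj(1) + 2*(-1 + sqrt(5))*conj(1) + 2*(2 - 2*sqrt(5))*conj(1) + 5*(0)*conj(-1) + 5*(-4)*conj(-1)]
      = (1/20)[(12) + (4) + (-2*sqrt(5) - 2) + (4 + 4*sqrt(5)) + (-2 + 2*sqrt(5)) + (4 - 4*sqrt(5)) + (0) + (20)] = 40/20 = 2
  <chi_rho, chi_3> = (1/20)[1*(12)*conj(1) + 1*(4)*conj(-1) + 2*(-sqrt(5) - 1)*conj(-1) + 2*(2 + 2*sqrt(5))*conj(1) + 2*(-1 + sqrt(5))*conj(-1) + 2*(2 - 2*sqrt(5))*conj(1) + 5*(0)*conj(1) + 5*(-4)*conj(-1)]
      = (1/20)[(12) + (-4) + (2 + 2*sqrt(5)) + (4 + 4*sqrt(5)) + (2 - 2*sqrt(5)) + (4 - 4*sqrt(5)) + (0) + (20)] = 40/20 = 2
  <chi_rho, chi_4> = (1/20)[1*(12)*conj(1) + 1*(4)*conj(-1) + 2*(-sqrt(5) - 1)*conj(-1) + 2*(2 + 2*sqrt(5))*conj(1) + 2*(-1 + sqrt(5))*conj(-1) + 2*(2 - 2*sqrt(5))*conj(1) + 5*(0)*conj(-1) + 5*(-4)*conj(1)]
      = (1/20)[(12) + (-4) + (2 + 2*sqrt(5)) + (4 + 4*sqrt(5)) + (2 - 2*sqrt(5)) + (4 - 4*sqrt(5)) + (0) + (-20)] = 0/20 = 0
  <chi_rho, chi_5> = (1/20)[1*(12)*conj(2) + 1*(4)*conj(-2) + 2*(-sqrt(5) - 1)*conj(1/2 + sqrt(5)/2) + 2*(2 + 2*sqrt(5))*conj(-1/2 + sqrt(5)/2) + 2*(-1 + sqrt(5))*conj(1/2 - sqrt(5)/2) + 2*(2 - 2*sqrt(5))*conj(-sqrt(5)/2 - 1/2) + 5*(0)*conj(0) + 5*(-4)*conj(0)]
      = (1/20)[(24) + (-8) + (-6 - 2*sqrt(5)) + (8) + (-6 + 2*sqrt(5)) + (8) + (0) + (0)] = 20/20 = 1
  <chi_rho, chi_6> = (1/20)[1*(12)*conj(2) + 1*(4)*conj(2) + 2*(-sqrt(5) - 1)*conj(-1/2 + sqrt(5)/2) + 2*(2 + 2*sqrt(5))*conj(-sqrt(5)/2 - 1/2) + 2*(-1 + sqrt(5))*conj(-sqrt(5)/2 - 1/2) + 2*(2 - 2*sqrt(5))*conj(-1/2 + sqrt(5)/2) + 5*(0)*conj(0) + 5*(-4)*conj(0)]
      = (1/20)[(24) + (8) + (-4) + (-12 - 4*sqrt(5)) + (-4) + (-12 + 4*sqrt(5)) + (0) + (0)] = 0/20 = 0
  <chi_rho, chi_7> = (1/20)[1*(12)*conj(2) + 1*(4)*conj(-2) + 2*(-sqrt(5) - 1)*conj(1/2 - sqrt(5)/2) + 2*(2 + 2*sqrt(5))*conj(-sqrt(5)/2 - 1/2) + 2*(-1 + sqrt(5))*conj(1/2 + sqrt(5)/2) + 2*(2 - 2*sqrt(5))*conj(-1/2 + sqrt(5)/2) + 5*(0)*conj(0) + 5*(-4)*conj(0)]
      = (1/20)[(24) + (-8) + (4) + (-12 - 4*sqrt(5)) + (4) + (-12 + 4*sqrt(5)) + (0) + (0)] = 0/20 = 0
  <chi_rho, chi_8> = (1/20)[1*(12)*conj(2) + 1*(4)*conj(2) + 2*(-sqrt(5) - 1)*conj(-sqrt(5)/2 - 1/2) + 2*(2 + 2*sqrt(5))*conj(-1/2 + sqrt(5)/2) + 2*(-1 + sqrt(5))*conj(-1/2 + sqrt(5)/2) + 2*(2 - 2*sqrt(5))*conj(-sqrt(5)/2 - 1/2) + 5*(0)*conj(0) + 5*(-4)*conj(0)]
      = (1/20)[(24) + (8) + (2*sqrt(5) + 6) + (8) + (6 - 2*sqrt(5)) + (8) + (0) + (0)] = 60/20 = 3
Dimension check: dim(rho) = sum (mult * dim) = 0*1 + 2*1 + 2*1 + 0*1 + 1*2 + 0*2 + 0*2 + 3*2 = 12 = chi_rho(e) = 12.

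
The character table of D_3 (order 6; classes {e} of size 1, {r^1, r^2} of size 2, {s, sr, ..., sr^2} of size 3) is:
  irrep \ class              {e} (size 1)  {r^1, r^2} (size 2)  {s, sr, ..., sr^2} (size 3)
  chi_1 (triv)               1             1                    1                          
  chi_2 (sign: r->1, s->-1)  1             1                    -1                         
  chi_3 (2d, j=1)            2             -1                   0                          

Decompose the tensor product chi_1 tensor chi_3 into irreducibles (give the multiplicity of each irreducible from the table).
chi_1 tensor chi_3 = chi_3 (all other irreducibles have multiplicity 0).

Working: The character of a tensor product is the pointwise product (chi_1 * chi_3)(C) = chi_1(C) * chi_3(C):
  {e}: (1)*(2), {r^1, r^2}: (1)*(-1), {s, sr, ..., sr^2}: (1)*(0)
so (chi_1 * chi_3) takes values
  {e} -> 2, {r^1, r^2} -> -1, {s, sr, ..., sr^2} -> 0.
Now take the inner product of this character with each irreducible chi from the table, <chi_1*chi_3, chi> = (1/6) sum_C |C| (chi_1*chi_3)(C) conj(chi(C)):
  <chi_1*chi_3, chi_1> = (1/6)[1*(2)*conj(1) + 2*(-1)*conj(1) + 3*(0)*conj(1)]
      = (1/6)[(2) + (-2) + (0)] = 0/6 = 0
  <chi_1*chi_3, chi_2> = (1/6)[1*(2)*conj(1) + 2*(-1)*conj(1) + 3*(0)*conj(-1)]
      = (1/6)[(2) + (-2) + (0)] = 0/6 = 0
  <chi_1*chi_3, chi_3> = (1/6)[1*(2)*conj(2) + 2*(-1)*conj(-1) + 3*(0)*conj(0)]
      = (1/6)[(4) + (2) + (0)] = 6/6 = 1
Hence the multiplicities are chi_3: 1. Dimension check: dim(chi_1)*dim(chi_3) = 1*2 = 2 and sum (mult * dim) = 1*2 = 2.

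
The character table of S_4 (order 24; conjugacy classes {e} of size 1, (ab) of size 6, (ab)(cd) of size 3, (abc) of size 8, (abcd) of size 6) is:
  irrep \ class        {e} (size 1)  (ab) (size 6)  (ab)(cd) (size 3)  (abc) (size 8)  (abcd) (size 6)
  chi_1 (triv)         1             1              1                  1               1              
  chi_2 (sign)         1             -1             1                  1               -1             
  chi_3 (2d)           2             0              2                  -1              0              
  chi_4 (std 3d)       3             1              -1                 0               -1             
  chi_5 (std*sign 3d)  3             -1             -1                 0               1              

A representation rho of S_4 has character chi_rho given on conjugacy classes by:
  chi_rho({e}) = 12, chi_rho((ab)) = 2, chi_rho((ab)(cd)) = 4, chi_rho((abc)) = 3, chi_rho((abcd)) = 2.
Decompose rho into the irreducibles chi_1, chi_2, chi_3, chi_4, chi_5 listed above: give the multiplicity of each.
Multiplicities: chi_1: 3, chi_2: 1, chi_3: 1, chi_4: 1, chi_5: 1.

Working: Use <chi_rho, chi> = (1/|G|) sum_C |C| * chi_rho(C) * conj(chi(C)) with |G| = 24 for each irreducible chi in the table:
  <chi_rho, chi_1> = (1/24)[1*(12)*conj(1) + 6*(2)*conj(1) + 3*(4)*conj(1) + 8*(3)*conj(1) + 6*(2)*conj(1)]
      = (1/24)[(12) + (12) + (12) + (24) + (12)] = 72/24 = 3
  <chi_rho, chi_2> = (1/24)[1*(12)*conj(1) + 6*(2)*conj(-1) + 3*(4)*conj(1) + 8*(3)*conj(1) + 6*(2)*conj(-1)]
      = (1/24)[(12) + (-12) + (12) + (24) + (-12)] = 24/24 = 1
  <chi_rho, chi_3> = (1/24)[1*(12)*conj(2) + 6*(2)*conj(0) + 3*(4)*conj(2) + 8*(3)*conj(-1) + 6*(2)*conj(0)]
      = (1/24)[(24) + (0) + (24) + (-24) + (0)] = 24/24 = 1
  <chi_rho, chi_4> = (1/24)[1*(12)*conj(3) + 6*(2)*conj(1) + 3*(4)*conj(-1) + 8*(3)*conj(0) + 6*(2)*conj(-1)]
      = (1/24)[(36) + (12) + (-12) + (0) + (-12)] = 24/24 = 1
  <chi_rho, chi_5> = (1/24)[1*(12)*conj(3) + 6*(2)*conj(-1) + 3*(4)*conj(-1) + 8*(3)*conj(0) + 6*(2)*conj(1)]
      = (1/24)[(36) + (-12) + (-12) + (0) + (12)] = 24/24 = 1
Dimension check: dim(rho) = sum (mult * dim) = 3*1 + 1*1 + 1*2 + 1*3 + 1*3 = 12 = chi_rho(e) = 12.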